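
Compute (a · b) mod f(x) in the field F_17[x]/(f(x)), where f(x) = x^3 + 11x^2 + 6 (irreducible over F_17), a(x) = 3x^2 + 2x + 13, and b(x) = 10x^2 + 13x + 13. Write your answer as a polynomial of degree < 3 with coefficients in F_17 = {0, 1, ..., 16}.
a · b ≡ 14x^2 + 15x + 10 (mod f(x))

Multiply in F_17[x]: a(x)·b(x) = (3x^2 + 2x + 13)·(10x^2 + 13x + 13) = 13x^4 + 8x^3 + 8x^2 + 8x + 16. This has degree ≥ 3, so divide by f(x) over F_17: 13x^4 + 8x^3 + 8x^2 + 8x + 16 = (13x + 1)·(x^3 + 11x^2 + 6) + (14x^2 + 15x + 10). Hence a·b ≡ 14x^2 + 15x + 10 (mod f). (F_17[x]/(f) is a field with 17^3 = 4913 elements since f is irreducible of degree 3.)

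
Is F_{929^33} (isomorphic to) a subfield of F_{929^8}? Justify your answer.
No: F_{929^33} is not a subfield of F_{929^8}

F_{p^m} embeds in F_{p^n} iff m | n. Here 33 ∤ 8 (since 8 = 0·33 + 8 with remainder 8 ≠ 0), so F_{929^33} is not a subfield of F_{929^8}. Equivalently: if it were, the tower law would give 33 = [F_{929^33}:F_929] dividing [F_{929^8}:F_929] = 8, contradiction.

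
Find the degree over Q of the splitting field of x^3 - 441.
[K : Q] = 6

The roots of x^3 - 441 are ∛441, ω∛441, ω^2∛441 where ω = e^(2πi/3) is a primitive cube root of unity, so K = Q(∛441, ω). Now [Q(∛441):Q] = 3 (since 441 is not a perfect cube, x^3 - 441 is irreducible) and [Q(ω):Q] = 2. Both 2 and 3 divide [K:Q], and [K:Q] ≤ 3·2 = 6, so [K:Q] = 6. (Equivalently: Q(∛441) ⊂ R but ω ∉ R, so [K : Q(∛441)] = 2.)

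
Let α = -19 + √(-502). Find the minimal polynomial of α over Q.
m_α(x) = x^2 + 38x + 863

From α + 19 = √(-502), squaring gives (α + 19)^2 = -502, i.e. α^2 + 38α + 361 = -502, so α^2 + 38α + 863 = 0. The discriminant of x^2 + 38x + 863 is (38)^2 - 4·(863) = 1444 - 3452 = -2008, and 4·(-502) is not a perfect square in Q since -502 is squarefree and ≠ 1. Hence x^2 + 38x + 863 is irreducible over Q and is the minimal polynomial of α.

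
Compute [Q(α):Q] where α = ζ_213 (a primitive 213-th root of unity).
[Q(α):Q] = 140

The minimal polynomial of ζ_213 over Q is the 213-th cyclotomic polynomial Φ_213(x), which is irreducible over Q and has degree φ(213) = 140. Hence [Q(α):Q] = φ(213) = 140.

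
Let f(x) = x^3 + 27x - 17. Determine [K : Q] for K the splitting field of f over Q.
[K : Q] = 6

By the rational root test, any rational root of the monic integer polynomial f(x) = x^3 + 27x - 17 must be an integer dividing the constant term -17, i.e. one of ±{1, 17}. Evaluating: f(1) = 11, f(-1) = -45, f(17) = 5355, f(-17) = -5389; none is 0, so f has no rational root and is therefore irreducible over Q (a cubic with no linear factor over a field is irreducible). For an irreducible cubic, the Galois group is A_3 or S_3 according as the discriminant disc(f) = -4a^3 - 27b^2 = -4·(27)^3 - 27·(-17)^2 = -86535 is or is not a square in Q. Here disc(f) = -86535 is not a perfect square in Q, so the Galois group of f over Q is not contained in A_3 and must be all of S_3. The splitting field has degree |S_3| = 6 over Q, so [K : Q] = 6.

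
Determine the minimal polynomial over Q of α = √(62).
m_α(x) = x^2 - 62

α satisfies α^2 - 62 = 0, so x^2 - 62 annihilates α. Since d = 62 is squarefree and ≠ 1, it is not a perfect square in Q, so x^2 - 62 has no rational root and is therefore irreducible over Q (a degree-2 polynomial over a field is irreducible iff it has no root). Hence m_α(x) = x^2 - 62.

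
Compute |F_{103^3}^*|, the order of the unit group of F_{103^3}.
|F_{103^3}^*| = 1092726

F_{103^3} has 103^3 = 1092727 elements; its multiplicative group consists of all nonzero elements, so |F_{103^3}^*| = 1092727 - 1 = 1092726. (It is cyclic since any finite subgroup of the multiplicative group of a field is cyclic.)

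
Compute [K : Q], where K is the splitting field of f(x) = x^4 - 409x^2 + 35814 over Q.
[K : Q] = 4

Solving the quadratic in x^2: x^2 = (409 ± √(409^2 - 4·35814))/2 = (409 ± √24025)/2 = (409 ± 155)/2, giving x^2 = 127 or x^2 = 282. So f(x) = (x^2 - 127)(x^2 - 282) and the roots of f are ±√127, ±√282. Hence the splitting field is K = Q(√127, √282). Since 127 and 282 are distinct squarefree integers > 1, their product 35814 is not a perfect square, so √282 ∉ Q(√127). By the tower law [K:Q] = [Q(√127,√282):Q(√127)] · [Q(√127):Q] = 2 · 2 = 4.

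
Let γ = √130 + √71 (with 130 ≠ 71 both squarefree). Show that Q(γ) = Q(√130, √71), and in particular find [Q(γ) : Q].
[Q(γ) : Q] = 4 (equivalently, Q(γ) = Q(√130, √71))

Obviously Q(γ) ⊆ Q(√130, √71), and [Q(√130, √71):Q] = 4 (since 130, 71 are distinct squarefree integers > 1 with 9230 not a perfect square). To show equality we compute the minimal polynomial of γ. From γ = √130 + √71: γ^2 = 130 + 2√(9230) + 71 = 201 + 2√(9230), so γ^2 - 201 = 2√(9230); squaring, (γ^2 - 201)^2 = 4·9230, i.e. γ^4 - 402γ^2 + 40401 - 36920 = 0, i.e. γ^4 - 402γ^2 + 3481 = 0. So γ is a root of x^4 - 402x^2 + 3481. This polynomial is irreducible over Q: it has no rational root (each ±√130 ± √71 is irrational), and any factorization into two quadratics over Q would force √(9230) ∈ Q (pairing opposite roots) or √130, √71 ∈ Q (other pairings), all impossible. Hence [Q(γ):Q] = 4 = [Q(√130, √71):Q], so Q(γ) = Q(√130, √71).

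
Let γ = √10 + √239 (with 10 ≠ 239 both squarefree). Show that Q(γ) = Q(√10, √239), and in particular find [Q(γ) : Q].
[Q(γ) : Q] = 4 (equivalently, Q(γ) = Q(√10, √239))

Obviously Q(γ) ⊆ Q(√10, √239), and [Q(√10, √239):Q] = 4 (since 10, 239 are distinct squarefree integers > 1 with 2390 not a perfect square). To show equality we compute the minimal polynomial of γ. From γ = √10 + √239: γ^2 = 10 + 2√(2390) + 239 = 249 + 2√(2390), so γ^2 - 249 = 2√(2390); squaring, (γ^2 - 249)^2 = 4·2390, i.e. γ^4 - 498γ^2 + 62001 - 9560 = 0, i.e. γ^4 - 498γ^2 + 52441 = 0. So γ is a root of x^4 - 498x^2 + 52441. This polynomial is irreducible over Q: it has no rational root (each ±√10 ± √239 is irrational), and any factorization into two quadratics over Q would force √(2390) ∈ Q (pairing opposite roots) or √10, √239 ∈ Q (other pairings), all impossible. Hence [Q(γ):Q] = 4 = [Q(√10, √239):Q], so Q(γ) = Q(√10, √239).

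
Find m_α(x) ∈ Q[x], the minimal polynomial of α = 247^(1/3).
m_α(x) = x^3 - 247

α satisfies α^3 = 247, so x^3 - 247 annihilates α. By the rational root test, a rational root p/q (in lowest terms) of x^3 - 247 would satisfy p^3 = 247 q^3, forcing q = 1 and p^3 = 247; but 247 is not a perfect cube, contradiction. A monic cubic over Q with no rational root is irreducible (any nontrivial factorization would include a linear factor). Hence x^3 - 247 is the minimal polynomial of α, and in particular [Q(α):Q] = 3.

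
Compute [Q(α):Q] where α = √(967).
[Q(α):Q] = 2

[Q(α):Q] equals the degree of the minimal polynomial of α. Here α^2 = 967 and x^2 - 967 is irreducible (d = 967 is squarefree, ≠ 1, hence not a square), so deg(m_α) = 2. Thus [Q(α):Q] = 2.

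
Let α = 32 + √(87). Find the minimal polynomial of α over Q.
m_α(x) = x^2 - 64x + 937

From α - 32 = √(87), squaring gives (α - 32)^2 = 87, i.e. α^2 - 64α + 1024 = 87, so α^2 - 64α + 937 = 0. The discriminant of x^2 - 64x + 937 is (-64)^2 - 4·(937) = 4096 - 3748 = 348, and 4·(87) is not a perfect square in Q since 87 is squarefree and ≠ 1. Hence x^2 - 64x + 937 is irreducible over Q and is the minimal polynomial of α.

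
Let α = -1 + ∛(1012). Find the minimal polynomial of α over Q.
m_α(x) = x^3 + 3x^2 + 3x - 1011

Set β = α + 1 = ∛(1012), so β^3 = 1012. Then (α + 1)^3 - 1012 = 0, i.e. α is a root of g(x) = (x + 1)^3 - 1012 = x^3 + 3x^2 + 3x - 1011. Since g(x) = h(x + 1) where h(x) = x^3 - 1012, and h is irreducible over Q (because 1012 is not a perfect cube, so h has no rational root, and a monic cubic with no rational root is irreducible), g is also irreducible (irreducibility is preserved under the substitution x → x + 1). Hence m_α(x) = x^3 + 3x^2 + 3x - 1011.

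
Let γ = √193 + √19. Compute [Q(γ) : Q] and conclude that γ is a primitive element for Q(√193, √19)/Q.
[Q(γ) : Q] = 4 (equivalently, Q(γ) = Q(√193, √19))

Obviously Q(γ) ⊆ Q(√193, √19), and [Q(√193, √19):Q] = 4 (since 193, 19 are distinct squarefree integers > 1 with 3667 not a perfect square). To show equality we compute the minimal polynomial of γ. From γ = √193 + √19: γ^2 = 193 + 2√(3667) + 19 = 212 + 2√(3667), so γ^2 - 212 = 2√(3667); squaring, (γ^2 - 212)^2 = 4·3667, i.e. γ^4 - 424γ^2 + 44944 - 14668 = 0, i.e. γ^4 - 424γ^2 + 30276 = 0. So γ is a root of x^4 - 424x^2 + 30276. This polynomial is irreducible over Q: it has no rational root (each ±√193 ± √19 is irrational), and any factorization into two quadratics over Q would force √(3667) ∈ Q (pairing opposite roots) or √193, √19 ∈ Q (other pairings), all impossible. Hence [Q(γ):Q] = 4 = [Q(√193, √19):Q], so Q(γ) = Q(√193, √19).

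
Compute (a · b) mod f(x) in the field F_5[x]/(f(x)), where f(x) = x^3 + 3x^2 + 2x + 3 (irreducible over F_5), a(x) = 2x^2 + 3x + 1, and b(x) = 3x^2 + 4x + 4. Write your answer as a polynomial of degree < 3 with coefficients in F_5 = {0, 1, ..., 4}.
a · b ≡ 4x^2 + 2 (mod f(x))

Multiply in F_5[x]: a(x)·b(x) = (2x^2 + 3x + 1)·(3x^2 + 4x + 4) = x^4 + 2x^3 + 3x^2 + x + 4. This has degree ≥ 3, so divide by f(x) over F_5: x^4 + 2x^3 + 3x^2 + x + 4 = (x + 4)·(x^3 + 3x^2 + 2x + 3) + (4x^2 + 2). Hence a·b ≡ 4x^2 + 2 (mod f). (F_5[x]/(f) is a field with 5^3 = 125 elements since f is irreducible of degree 3.)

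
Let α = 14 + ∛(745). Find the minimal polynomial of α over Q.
m_α(x) = x^3 - 42x^2 + 588x - 3489

Set β = α - 14 = ∛(745), so β^3 = 745. Then (α - 14)^3 - 745 = 0, i.e. α is a root of g(x) = (x - 14)^3 - 745 = x^3 - 42x^2 + 588x - 3489. Since g(x) = h(x - 14) where h(x) = x^3 - 745, and h is irreducible over Q (because 745 is not a perfect cube, so h has no rational root, and a monic cubic with no rational root is irreducible), g is also irreducible (irreducibility is preserved under the substitution x → x - 14). Hence m_α(x) = x^3 - 42x^2 + 588x - 3489.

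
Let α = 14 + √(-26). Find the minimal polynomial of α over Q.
m_α(x) = x^2 - 28x + 222

From α - 14 = √(-26), squaring gives (α - 14)^2 = -26, i.e. α^2 - 28α + 196 = -26, so α^2 - 28α + 222 = 0. The discriminant of x^2 - 28x + 222 is (-28)^2 - 4·(222) = 784 - 888 = -104, and 4·(-26) is not a perfect square in Q since -26 is squarefree and ≠ 1. Hence x^2 - 28x + 222 is irreducible over Q and is the minimal polynomial of α.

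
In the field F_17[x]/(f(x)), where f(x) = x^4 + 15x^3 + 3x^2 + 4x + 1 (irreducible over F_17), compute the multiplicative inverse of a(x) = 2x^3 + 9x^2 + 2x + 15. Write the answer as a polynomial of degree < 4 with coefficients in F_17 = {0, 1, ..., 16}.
a(x)^(-1) ≡ x^3 + 14x^2 + 5x + 3 (mod f(x))

Since f is irreducible over F_17, F_17[x]/(f) is a field and a(x) ≠ 0 has an inverse. Apply the extended Euclidean algorithm to f(x) and a(x) in F_17[x]: f(x) = (9x + 1)·a(x) + (10x^2 + 3x + 3);  a(x) = (7x + 9)·(10x^2 + 3x + 3) + (5x + 5);  (10x^2 + 3x + 3) = (2x + 2)·(5x + 5) + (10). The last nonzero remainder is the constant 10 = gcd(f, a) in F_17. Back-substituting through the division chain expresses 10 = s(x)·a(x) + t(x)·f(x) with s(x) ≡ 10x^3 + 4x^2 + 16x + 13 (mod f), so (10x^3 + 4x^2 + 16x + 13)·a(x) ≡ 10 (mod f). Multiplying by 10^(-1) ≡ 12 in F_17 gives a(x)^(-1) ≡ 12·(10x^3 + 4x^2 + 16x + 13) ≡ x^3 + 14x^2 + 5x + 3 (mod f). Check: (2x^3 + 9x^2 + 2x + 15)·(x^3 + 14x^2 + 5x + 3) = 2x^6 + 3x^5 + 2x^4 + 9x^3 + 9x^2 + 13x + 11 ≡ 1 (mod x^4 + 15x^3 + 3x^2 + 4x + 1).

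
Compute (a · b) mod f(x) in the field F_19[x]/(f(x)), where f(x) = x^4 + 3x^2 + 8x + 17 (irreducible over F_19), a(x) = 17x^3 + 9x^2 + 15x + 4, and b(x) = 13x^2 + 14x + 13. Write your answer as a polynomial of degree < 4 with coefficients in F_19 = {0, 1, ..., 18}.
a · b ≡ 12x^3 + 16x^2 + 2 (mod f(x))

Multiply in F_19[x]: a(x)·b(x) = (17x^3 + 9x^2 + 15x + 4)·(13x^2 + 14x + 13) = 12x^5 + 13x^4 + 10x^3 + 18x^2 + 4x + 14. This has degree ≥ 4, so divide by f(x) over F_19: 12x^5 + 13x^4 + 10x^3 + 18x^2 + 4x + 14 = (12x + 13)·(x^4 + 3x^2 + 8x + 17) + (12x^3 + 16x^2 + 2). Hence a·b ≡ 12x^3 + 16x^2 + 2 (mod f). (F_19[x]/(f) is a field with 19^4 = 130321 elements since f is irreducible of degree 4.)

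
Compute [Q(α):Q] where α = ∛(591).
[Q(α):Q] = 3

The minimal polynomial of α is x^3 - 591, irreducible over Q since 591 is not a perfect cube (so x^3 - 591 has no rational root). Hence [Q(α):Q] = deg(m_α) = 3.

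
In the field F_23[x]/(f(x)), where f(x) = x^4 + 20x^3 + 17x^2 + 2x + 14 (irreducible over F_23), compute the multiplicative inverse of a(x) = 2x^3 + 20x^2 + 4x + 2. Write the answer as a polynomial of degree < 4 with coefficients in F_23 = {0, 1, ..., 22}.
a(x)^(-1) ≡ 8x^3 + 11x^2 + 13x + 8 (mod f(x))

Since f is irreducible over F_23, F_23[x]/(f) is a field and a(x) ≠ 0 has an inverse. Apply the extended Euclidean algorithm to f(x) and a(x) in F_23[x]: f(x) = (12x + 5)·a(x) + (7x^2 + 4x + 4);  a(x) = (20x + 21)·(7x^2 + 4x + 4) + (x + 10);  (7x^2 + 4x + 4) = (7x + 3)·(x + 10) + (20). The last nonzero remainder is the constant 20 = gcd(f, a) in F_23. Back-substituting through the division chain expresses 20 = s(x)·a(x) + t(x)·f(x) with s(x) ≡ 22x^3 + 13x^2 + 7x + 22 (mod f), so (22x^3 + 13x^2 + 7x + 22)·a(x) ≡ 20 (mod f). Multiplying by 20^(-1) ≡ 15 in F_23 gives a(x)^(-1) ≡ 15·(22x^3 + 13x^2 + 7x + 22) ≡ 8x^3 + 11x^2 + 13x + 8 (mod f). Check: (2x^3 + 20x^2 + 4x + 2)·(8x^3 + 11x^2 + 13x + 8) = 16x^6 + 21x^5 + 2x^4 + 14x^3 + 4x^2 + 12x + 16 ≡ 1 (mod x^4 + 20x^3 + 17x^2 + 2x + 14).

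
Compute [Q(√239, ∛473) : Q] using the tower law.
[Q(√239, ∛473) : Q] = 6

Let L = Q(√239, ∛473). Since Q(√239) ⊂ L and [Q(√239):Q] = 2, the tower law gives 2 | [L:Q]. Likewise Q(∛473) ⊂ L with [Q(∛473):Q] = 3 (because 473 is not a perfect cube), so 3 | [L:Q]. As gcd(2,3) = 1, [L:Q] is divisible by 6. Conversely L is generated over Q by √239 and ∛473, so [L:Q] ≤ 2·3 = 6. Therefore [Q(√239, ∛473) : Q] = 6.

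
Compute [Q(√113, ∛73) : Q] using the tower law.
[Q(√113, ∛73) : Q] = 6

Let L = Q(√113, ∛73). Since Q(√113) ⊂ L and [Q(√113):Q] = 2, the tower law gives 2 | [L:Q]. Likewise Q(∛73) ⊂ L with [Q(∛73):Q] = 3 (because 73 is not a perfect cube), so 3 | [L:Q]. As gcd(2,3) = 1, [L:Q] is divisible by 6. Conversely L is generated over Q by √113 and ∛73, so [L:Q] ≤ 2·3 = 6. Therefore [Q(√113, ∛73) : Q] = 6.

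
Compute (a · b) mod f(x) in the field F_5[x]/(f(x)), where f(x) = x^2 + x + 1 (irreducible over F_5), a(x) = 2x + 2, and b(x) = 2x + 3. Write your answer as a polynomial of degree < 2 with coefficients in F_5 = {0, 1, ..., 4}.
a · b ≡ x + 2 (mod f(x))

Multiply in F_5[x]: a(x)·b(x) = (2x + 2)·(2x + 3) = 4x^2 + 1. This has degree ≥ 2, so divide by f(x) over F_5: 4x^2 + 1 = (4)·(x^2 + x + 1) + (x + 2). Hence a·b ≡ x + 2 (mod f). (F_5[x]/(f) is a field with 5^2 = 25 elements since f is irreducible of degree 2.)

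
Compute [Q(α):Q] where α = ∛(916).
[Q(α):Q] = 3

The minimal polynomial of α is x^3 - 916, irreducible over Q since 916 is not a perfect cube (so x^3 - 916 has no rational root). Hence [Q(α):Q] = deg(m_α) = 3.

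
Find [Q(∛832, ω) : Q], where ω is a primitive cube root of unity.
[Q(∛832, ω) : Q] = 6

[Q(∛832):Q] = 3 (min poly x^3 - 832, irreducible since 832 is not a perfect cube). [Q(ω):Q] = 2 (min poly x^2 + x + 1). Since Q(∛832) ⊂ R and ω ∉ R, we have ω ∉ Q(∛832), so x^2 + x + 1 remains irreducible over Q(∛832) and [Q(∛832, ω) : Q(∛832)] = 2. By the tower law, [Q(∛832, ω) : Q] = 3 · 2 = 6. (In fact Q(∛832, ω) is the splitting field of x^3 - 832 over Q.)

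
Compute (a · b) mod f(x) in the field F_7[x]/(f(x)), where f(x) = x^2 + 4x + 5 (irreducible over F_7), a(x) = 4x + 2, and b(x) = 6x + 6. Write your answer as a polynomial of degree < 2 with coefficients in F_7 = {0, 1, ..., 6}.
a · b ≡ 3x + 4 (mod f(x))

Multiply in F_7[x]: a(x)·b(x) = (4x + 2)·(6x + 6) = 3x^2 + x + 5. This has degree ≥ 2, so divide by f(x) over F_7: 3x^2 + x + 5 = (3)·(x^2 + 4x + 5) + (3x + 4). Hence a·b ≡ 3x + 4 (mod f). (F_7[x]/(f) is a field with 7^2 = 49 elements since f is irreducible of degree 2.)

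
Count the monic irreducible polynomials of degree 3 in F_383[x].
There are 18727168 monic irreducible polynomials of degree 3 over F_383

Each element of F_{383^3} that lies in no proper subfield is a root of exactly one monic irreducible of degree 3 over F_383, and each such polynomial has 3 distinct roots in F_{383^3}. By Möbius inversion the count is N_383(3) = (1/3) Σ_{d|3} μ(3/d) · 383^d = (1/3)(μ(3)·383^1 + μ(1)·383^3) = 56181504/3 = 18727168.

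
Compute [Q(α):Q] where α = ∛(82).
[Q(α):Q] = 3

The minimal polynomial of α is x^3 - 82, irreducible over Q since 82 is not a perfect cube (so x^3 - 82 has no rational root). Hence [Q(α):Q] = deg(m_α) = 3.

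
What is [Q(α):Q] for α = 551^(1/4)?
[Q(α):Q] = 4

α is a root of x^4 - 551. By Eisenstein's criterion at the prime p = 19 (which divides the constant term 551 but p^2 = 361 does not, since 551 is squarefree), x^4 - 551 is irreducible over Q. Hence [Q(α):Q] = 4.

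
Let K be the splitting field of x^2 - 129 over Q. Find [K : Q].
[K : Q] = 2

f(x) = x^2 - 129 factors as (x - √129)(x + √129). The splitting field is K = Q(√129). Since 129 is squarefree and > 1, it is not a perfect square, so x^2 - 129 is irreducible over Q and [Q(√129) : Q] = 2. Hence [K : Q] = 2.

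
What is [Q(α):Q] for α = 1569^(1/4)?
[Q(α):Q] = 4

α is a root of x^4 - 1569. By Eisenstein's criterion at the prime p = 3 (which divides the constant term 1569 but p^2 = 9 does not, since 1569 is squarefree), x^4 - 1569 is irreducible over Q. Hence [Q(α):Q] = 4.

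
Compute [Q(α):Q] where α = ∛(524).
[Q(α):Q] = 3

The minimal polynomial of α is x^3 - 524, irreducible over Q since 524 is not a perfect cube (so x^3 - 524 has no rational root). Hence [Q(α):Q] = deg(m_α) = 3.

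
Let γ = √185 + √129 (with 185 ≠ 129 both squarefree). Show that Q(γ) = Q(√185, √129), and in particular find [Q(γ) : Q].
[Q(γ) : Q] = 4 (equivalently, Q(γ) = Q(√185, √129))

Obviously Q(γ) ⊆ Q(√185, √129), and [Q(√185, √129):Q] = 4 (since 185, 129 are distinct squarefree integers > 1 with 23865 not a perfect square). To show equality we compute the minimal polynomial of γ. From γ = √185 + √129: γ^2 = 185 + 2√(23865) + 129 = 314 + 2√(23865), so γ^2 - 314 = 2√(23865); squaring, (γ^2 - 314)^2 = 4·23865, i.e. γ^4 - 628γ^2 + 98596 - 95460 = 0, i.e. γ^4 - 628γ^2 + 3136 = 0. So γ is a root of x^4 - 628x^2 + 3136. This polynomial is irreducible over Q: it has no rational root (each ±√185 ± √129 is irrational), and any factorization into two quadratics over Q would force √(23865) ∈ Q (pairing opposite roots) or √185, √129 ∈ Q (other pairings), all impossible. Hence [Q(γ):Q] = 4 = [Q(√185, √129):Q], so Q(γ) = Q(√185, √129).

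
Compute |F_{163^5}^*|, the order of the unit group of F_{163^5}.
|F_{163^5}^*| = 115063617042

F_{163^5} has 163^5 = 115063617043 elements; its multiplicative group consists of all nonzero elements, so |F_{163^5}^*| = 115063617043 - 1 = 115063617042. (It is cyclic since any finite subgroup of the multiplicative group of a field is cyclic.)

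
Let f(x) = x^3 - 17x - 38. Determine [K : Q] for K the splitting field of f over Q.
[K : Q] = 6

By the rational root test, any rational root of the monic integer polynomial f(x) = x^3 - 17x - 38 must be an integer dividing the constant term -38, i.e. one of ±{1, 2, 19, 38}. Evaluating: f(1) = -54, f(-1) = -22, f(2) = -64, f(-2) = -12, f(19) = 6498, f(-19) = -6574, f(38) = 54188, f(-38) = -54264; none is 0, so f has no rational root and is therefore irreducible over Q (a cubic with no linear factor over a field is irreducible). For an irreducible cubic, the Galois group is A_3 or S_3 according as the discriminant disc(f) = -4a^3 - 27b^2 = -4·(-17)^3 - 27·(-38)^2 = -19336 is or is not a square in Q. Here disc(f) = -19336 is not a perfect square in Q, so the Galois group of f over Q is not contained in A_3 and must be all of S_3. The splitting field has degree |S_3| = 6 over Q, so [K : Q] = 6.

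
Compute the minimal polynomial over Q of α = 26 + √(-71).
m_α(x) = x^2 - 52x + 747

From α - 26 = √(-71), squaring gives (α - 26)^2 = -71, i.e. α^2 - 52α + 676 = -71, so α^2 - 52α + 747 = 0. The discriminant of x^2 - 52x + 747 is (-52)^2 - 4·(747) = 2704 - 2988 = -284, and 4·(-71) is not a perfect square in Q since -71 is squarefree and ≠ 1. Hence x^2 - 52x + 747 is irreducible over Q and is the minimal polynomial of α.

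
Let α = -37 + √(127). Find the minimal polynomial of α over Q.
m_α(x) = x^2 + 74x + 1242

From α + 37 = √(127), squaring gives (α + 37)^2 = 127, i.e. α^2 + 74α + 1369 = 127, so α^2 + 74α + 1242 = 0. The discriminant of x^2 + 74x + 1242 is (74)^2 - 4·(1242) = 5476 - 4968 = 508, and 4·(127) is not a perfect square in Q since 127 is squarefree and ≠ 1. Hence x^2 + 74x + 1242 is irreducible over Q and is the minimal polynomial of α.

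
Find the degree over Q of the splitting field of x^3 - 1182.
[K : Q] = 6

The roots of x^3 - 1182 are ∛1182, ω∛1182, ω^2∛1182 where ω = e^(2πi/3) is a primitive cube root of unity, so K = Q(∛1182, ω). Now [Q(∛1182):Q] = 3 (since 1182 is not a perfect cube, x^3 - 1182 is irreducible) and [Q(ω):Q] = 2. Both 2 and 3 divide [K:Q], and [K:Q] ≤ 3·2 = 6, so [K:Q] = 6. (Equivalently: Q(∛1182) ⊂ R but ω ∉ R, so [K : Q(∛1182)] = 2.)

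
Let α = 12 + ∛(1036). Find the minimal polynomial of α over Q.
m_α(x) = x^3 - 36x^2 + 432x - 2764

Set β = α - 12 = ∛(1036), so β^3 = 1036. Then (α - 12)^3 - 1036 = 0, i.e. α is a root of g(x) = (x - 12)^3 - 1036 = x^3 - 36x^2 + 432x - 2764. Since g(x) = h(x - 12) where h(x) = x^3 - 1036, and h is irreducible over Q (because 1036 is not a perfect cube, so h has no rational root, and a monic cubic with no rational root is irreducible), g is also irreducible (irreducibility is preserved under the substitution x → x - 12). Hence m_α(x) = x^3 - 36x^2 + 432x - 2764.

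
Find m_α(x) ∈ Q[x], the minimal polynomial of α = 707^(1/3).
m_α(x) = x^3 - 707

α satisfies α^3 = 707, so x^3 - 707 annihilates α. By the rational root test, a rational root p/q (in lowest terms) of x^3 - 707 would satisfy p^3 = 707 q^3, forcing q = 1 and p^3 = 707; but 707 is not a perfect cube, contradiction. A monic cubic over Q with no rational root is irreducible (any nontrivial factorization would include a linear factor). Hence x^3 - 707 is the minimal polynomial of α, and in particular [Q(α):Q] = 3.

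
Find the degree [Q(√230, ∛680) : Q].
[Q(√230, ∛680) : Q] = 6

Let L = Q(√230, ∛680). Since Q(√230) ⊂ L and [Q(√230):Q] = 2, the tower law gives 2 | [L:Q]. Likewise Q(∛680) ⊂ L with [Q(∛680):Q] = 3 (because 680 is not a perfect cube), so 3 | [L:Q]. As gcd(2,3) = 1, [L:Q] is divisible by 6. Conversely L is generated over Q by √230 and ∛680, so [L:Q] ≤ 2·3 = 6. Therefore [Q(√230, ∛680) : Q] = 6.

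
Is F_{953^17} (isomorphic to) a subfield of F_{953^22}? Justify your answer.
No: F_{953^17} is not a subfield of F_{953^22}

F_{p^m} embeds in F_{p^n} iff m | n. Here 17 ∤ 22 (since 22 = 1·17 + 5 with remainder 5 ≠ 0), so F_{953^17} is not a subfield of F_{953^22}. Equivalently: if it were, the tower law would give 17 = [F_{953^17}:F_953] dividing [F_{953^22}:F_953] = 22, contradiction.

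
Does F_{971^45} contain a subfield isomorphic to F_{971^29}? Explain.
No: F_{971^29} is not a subfield of F_{971^45}

F_{p^m} embeds in F_{p^n} iff m | n. Here 29 ∤ 45 (since 45 = 1·29 + 16 with remainder 16 ≠ 0), so F_{971^29} is not a subfield of F_{971^45}. Equivalently: if it were, the tower law would give 29 = [F_{971^29}:F_971] dividing [F_{971^45}:F_971] = 45, contradiction.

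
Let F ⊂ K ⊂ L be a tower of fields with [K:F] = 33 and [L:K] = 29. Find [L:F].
[L:F] = 957

The tower law says that for any tower of field extensions F ⊂ K ⊂ L with finite degrees, [L:F] = [L:K] · [K:F]. Here this gives [L:F] = 29 · 33 = 957.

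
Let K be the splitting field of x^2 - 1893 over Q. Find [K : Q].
[K : Q] = 2

f(x) = x^2 - 1893 factors as (x - √1893)(x + √1893). The splitting field is K = Q(√1893). Since 1893 is squarefree and > 1, it is not a perfect square, so x^2 - 1893 is irreducible over Q and [Q(√1893) : Q] = 2. Hence [K : Q] = 2.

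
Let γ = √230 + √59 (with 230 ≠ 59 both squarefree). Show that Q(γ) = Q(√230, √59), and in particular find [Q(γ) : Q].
[Q(γ) : Q] = 4 (equivalently, Q(γ) = Q(√230, √59))

Obviously Q(γ) ⊆ Q(√230, √59), and [Q(√230, √59):Q] = 4 (since 230, 59 are distinct squarefree integers > 1 with 13570 not a perfect square). To show equality we compute the minimal polynomial of γ. From γ = √230 + √59: γ^2 = 230 + 2√(13570) + 59 = 289 + 2√(13570), so γ^2 - 289 = 2√(13570); squaring, (γ^2 - 289)^2 = 4·13570, i.e. γ^4 - 578γ^2 + 83521 - 54280 = 0, i.e. γ^4 - 578γ^2 + 29241 = 0. So γ is a root of x^4 - 578x^2 + 29241. This polynomial is irreducible over Q: it has no rational root (each ±√230 ± √59 is irrational), and any factorization into two quadratics over Q would force √(13570) ∈ Q (pairing opposite roots) or √230, √59 ∈ Q (other pairings), all impossible. Hence [Q(γ):Q] = 4 = [Q(√230, √59):Q], so Q(γ) = Q(√230, √59).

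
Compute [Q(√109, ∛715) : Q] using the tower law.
[Q(√109, ∛715) : Q] = 6

Let L = Q(√109, ∛715). Since Q(√109) ⊂ L and [Q(√109):Q] = 2, the tower law gives 2 | [L:Q]. Likewise Q(∛715) ⊂ L with [Q(∛715):Q] = 3 (because 715 is not a perfect cube), so 3 | [L:Q]. As gcd(2,3) = 1, [L:Q] is divisible by 6. Conversely L is generated over Q by √109 and ∛715, so [L:Q] ≤ 2·3 = 6. Therefore [Q(√109, ∛715) : Q] = 6.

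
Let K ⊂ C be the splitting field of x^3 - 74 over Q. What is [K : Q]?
[K : Q] = 6

The roots of x^3 - 74 are ∛74, ω∛74, ω^2∛74 where ω = e^(2πi/3) is a primitive cube root of unity, so K = Q(∛74, ω). Now [Q(∛74):Q] = 3 (since 74 is not a perfect cube, x^3 - 74 is irreducible) and [Q(ω):Q] = 2. Both 2 and 3 divide [K:Q], and [K:Q] ≤ 3·2 = 6, so [K:Q] = 6. (Equivalently: Q(∛74) ⊂ R but ω ∉ R, so [K : Q(∛74)] = 2.)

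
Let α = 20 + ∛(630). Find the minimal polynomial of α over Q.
m_α(x) = x^3 - 60x^2 + 1200x - 8630

Set β = α - 20 = ∛(630), so β^3 = 630. Then (α - 20)^3 - 630 = 0, i.e. α is a root of g(x) = (x - 20)^3 - 630 = x^3 - 60x^2 + 1200x - 8630. Since g(x) = h(x - 20) where h(x) = x^3 - 630, and h is irreducible over Q (because 630 is not a perfect cube, so h has no rational root, and a monic cubic with no rational root is irreducible), g is also irreducible (irreducibility is preserved under the substitution x → x - 20). Hence m_α(x) = x^3 - 60x^2 + 1200x - 8630.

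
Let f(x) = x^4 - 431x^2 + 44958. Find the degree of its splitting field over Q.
[K : Q] = 4

Solving the quadratic in x^2: x^2 = (431 ± √(431^2 - 4·44958))/2 = (431 ± √5929)/2 = (431 ± 77)/2, giving x^2 = 177 or x^2 = 254. So f(x) = (x^2 - 177)(x^2 - 254) and the roots of f are ±√177, ±√254. Hence the splitting field is K = Q(√177, √254). Since 177 and 254 are distinct squarefree integers > 1, their product 44958 is not a perfect square, so √254 ∉ Q(√177). By the tower law [K:Q] = [Q(√177,√254):Q(√177)] · [Q(√177):Q] = 2 · 2 = 4.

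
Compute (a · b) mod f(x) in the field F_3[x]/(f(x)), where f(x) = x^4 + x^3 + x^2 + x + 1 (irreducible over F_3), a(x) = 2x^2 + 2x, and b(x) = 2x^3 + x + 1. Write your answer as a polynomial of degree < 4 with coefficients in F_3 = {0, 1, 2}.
a · b ≡ x^3 + x (mod f(x))

Multiply in F_3[x]: a(x)·b(x) = (2x^2 + 2x)·(2x^3 + x + 1) = x^5 + x^4 + 2x^3 + x^2 + 2x. This has degree ≥ 4, so divide by f(x) over F_3: x^5 + x^4 + 2x^3 + x^2 + 2x = (x)·(x^4 + x^3 + x^2 + x + 1) + (x^3 + x). Hence a·b ≡ x^3 + x (mod f). (F_3[x]/(f) is a field with 3^4 = 81 elements since f is irreducible of degree 4.)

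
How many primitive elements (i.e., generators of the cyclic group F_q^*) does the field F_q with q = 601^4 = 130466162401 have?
There are φ(130466162400) = 28983951360 primitive elements

F_q^* is cyclic of order q - 1 = 130466162400. A cyclic group of order m has exactly φ(m) generators. Here m = 130466162400 = 2^5 · 3 · 5^2 · 7 · 43 · 313 · 577, so the number of primitive elements is φ(130466162400) = 28983951360.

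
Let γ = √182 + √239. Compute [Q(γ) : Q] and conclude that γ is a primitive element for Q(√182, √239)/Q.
[Q(γ) : Q] = 4 (equivalently, Q(γ) = Q(√182, √239))

Obviously Q(γ) ⊆ Q(√182, √239), and [Q(√182, √239):Q] = 4 (since 182, 239 are distinct squarefree integers > 1 with 43498 not a perfect square). To show equality we compute the minimal polynomial of γ. From γ = √182 + √239: γ^2 = 182 + 2√(43498) + 239 = 421 + 2√(43498), so γ^2 - 421 = 2√(43498); squaring, (γ^2 - 421)^2 = 4·43498, i.e. γ^4 - 842γ^2 + 177241 - 173992 = 0, i.e. γ^4 - 842γ^2 + 3249 = 0. So γ is a root of x^4 - 842x^2 + 3249. This polynomial is irreducible over Q: it has no rational root (each ±√182 ± √239 is irrational), and any factorization into two quadratics over Q would force √(43498) ∈ Q (pairing opposite roots) or √182, √239 ∈ Q (other pairings), all impossible. Hence [Q(γ):Q] = 4 = [Q(√182, √239):Q], so Q(γ) = Q(√182, √239).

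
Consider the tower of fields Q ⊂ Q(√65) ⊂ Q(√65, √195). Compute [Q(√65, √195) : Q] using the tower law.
[Q(√65, √195) : Q] = 4

[Q(√65):Q] = 2 (min poly x^2 - 65, irreducible since 65 is squarefree > 1). For the top step, suppose √195 ∈ Q(√65), say √195 = c + d√65 with c, d ∈ Q. Squaring: 195 = c^2 + 65d^2 + 2cd√65. Since √65 ∉ Q this forces 2cd = 0. If d = 0 then √195 = c ∈ Q, contradicting 195 squarefree > 1. If c = 0 then 195 = 65d^2, so 65·195 = (65d)^2 is a perfect square in Q — but 65·195 = 12675 is not a perfect square (since 65 and 195 are distinct squarefree integers). Contradiction. Hence √195 ∉ Q(√65), so x^2 - 195 stays irreducible over Q(√65) and [Q(√65, √195) : Q(√65)] = 2. By the tower law, [Q(√65, √195) : Q] = 2 · 2 = 4.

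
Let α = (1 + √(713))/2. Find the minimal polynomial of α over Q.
m_α(x) = x^2 - x - 178

From 2α - 1 = √(713), squaring gives (2α - 1)^2 = 713, i.e. 4α^2 - 4α + 1 = 713, so α^2 - α + (1 - 713)/4 = 0. Since 713 ≡ 1 (mod 4), (1 - 713)/4 = -178 ∈ Z. The polynomial x^2 - x - 178 has discriminant 1 - 4·(-178) = 713, which is not a perfect square in Q (d = 713 is squarefree and ≠ 1), so x^2 - x - 178 is irreducible over Q. It is the minimal polynomial of α.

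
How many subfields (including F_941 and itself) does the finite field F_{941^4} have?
F_{941^4} has 3 subfields

The subfields of F_{p^n} are exactly the fields F_{p^d} for d | n (each is the fixed field of the unique index-d subgroup of Gal(F_{p^n}/F_p) ≅ Z/nZ). The divisors of n = 4 are {1, 2, 4}, giving 3 subfields: F_{941^1}, F_{941^2}, F_{941^4}.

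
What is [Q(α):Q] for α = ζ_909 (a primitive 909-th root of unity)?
[Q(α):Q] = 600

The minimal polynomial of ζ_909 over Q is the 909-th cyclotomic polynomial Φ_909(x), which is irreducible over Q and has degree φ(909) = 600. Hence [Q(α):Q] = φ(909) = 600.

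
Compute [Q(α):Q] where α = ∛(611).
[Q(α):Q] = 3

The minimal polynomial of α is x^3 - 611, irreducible over Q since 611 is not a perfect cube (so x^3 - 611 has no rational root). Hence [Q(α):Q] = deg(m_α) = 3.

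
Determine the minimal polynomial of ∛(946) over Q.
m_α(x) = x^3 - 946

α satisfies α^3 = 946, so x^3 - 946 annihilates α. By the rational root test, a rational root p/q (in lowest terms) of x^3 - 946 would satisfy p^3 = 946 q^3, forcing q = 1 and p^3 = 946; but 946 is not a perfect cube, contradiction. A monic cubic over Q with no rational root is irreducible (any nontrivial factorization would include a linear factor). Hence x^3 - 946 is the minimal polynomial of α, and in particular [Q(α):Q] = 3.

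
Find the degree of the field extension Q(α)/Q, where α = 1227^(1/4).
[Q(α):Q] = 4

α is a root of x^4 - 1227. By Eisenstein's criterion at the prime p = 3 (which divides the constant term 1227 but p^2 = 9 does not, since 1227 is squarefree), x^4 - 1227 is irreducible over Q. Hence [Q(α):Q] = 4.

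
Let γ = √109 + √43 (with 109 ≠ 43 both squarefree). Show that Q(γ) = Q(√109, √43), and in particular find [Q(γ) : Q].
[Q(γ) : Q] = 4 (equivalently, Q(γ) = Q(√109, √43))

Obviously Q(γ) ⊆ Q(√109, √43), and [Q(√109, √43):Q] = 4 (since 109, 43 are distinct squarefree integers > 1 with 4687 not a perfect square). To show equality we compute the minimal polynomial of γ. From γ = √109 + √43: γ^2 = 109 + 2√(4687) + 43 = 152 + 2√(4687), so γ^2 - 152 = 2√(4687); squaring, (γ^2 - 152)^2 = 4·4687, i.e. γ^4 - 304γ^2 + 23104 - 18748 = 0, i.e. γ^4 - 304γ^2 + 4356 = 0. So γ is a root of x^4 - 304x^2 + 4356. This polynomial is irreducible over Q: it has no rational root (each ±√109 ± √43 is irrational), and any factorization into two quadratics over Q would force √(4687) ∈ Q (pairing opposite roots) or √109, √43 ∈ Q (other pairings), all impossible. Hence [Q(γ):Q] = 4 = [Q(√109, √43):Q], so Q(γ) = Q(√109, √43).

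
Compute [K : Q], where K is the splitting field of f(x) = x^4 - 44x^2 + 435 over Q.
[K : Q] = 4

Solving the quadratic in x^2: x^2 = (44 ± √(44^2 - 4·435))/2 = (44 ± √196)/2 = (44 ± 14)/2, giving x^2 = 15 or x^2 = 29. So f(x) = (x^2 - 15)(x^2 - 29) and the roots of f are ±√15, ±√29. Hence the splitting field is K = Q(√15, √29). Since 15 and 29 are distinct squarefree integers > 1, their product 435 is not a perfect square, so √29 ∉ Q(√15). By the tower law [K:Q] = [Q(√15,√29):Q(√15)] · [Q(√15):Q] = 2 · 2 = 4.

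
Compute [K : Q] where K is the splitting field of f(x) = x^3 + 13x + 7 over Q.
[K : Q] = 6

By the rational root test, any rational root of the monic integer polynomial f(x) = x^3 + 13x + 7 must be an integer dividing the constant term 7, i.e. one of ±{1, 7}. Evaluating: f(1) = 21, f(-1) = -7, f(7) = 441, f(-7) = -427; none is 0, so f has no rational root and is therefore irreducible over Q (a cubic with no linear factor over a field is irreducible). For an irreducible cubic, the Galois group is A_3 or S_3 according as the discriminant disc(f) = -4a^3 - 27b^2 = -4·(13)^3 - 27·(7)^2 = -10111 is or is not a square in Q. Here disc(f) = -10111 is not a perfect square in Q, so the Galois group of f over Q is not contained in A_3 and must be all of S_3. The splitting field has degree |S_3| = 6 over Q, so [K : Q] = 6.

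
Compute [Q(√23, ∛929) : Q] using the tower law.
[Q(√23, ∛929) : Q] = 6

Let L = Q(√23, ∛929). Since Q(√23) ⊂ L and [Q(√23):Q] = 2, the tower law gives 2 | [L:Q]. Likewise Q(∛929) ⊂ L with [Q(∛929):Q] = 3 (because 929 is not a perfect cube), so 3 | [L:Q]. As gcd(2,3) = 1, [L:Q] is divisible by 6. Conversely L is generated over Q by √23 and ∛929, so [L:Q] ≤ 2·3 = 6. Therefore [Q(√23, ∛929) : Q] = 6.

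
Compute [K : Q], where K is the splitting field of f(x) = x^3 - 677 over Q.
[K : Q] = 6

The roots of x^3 - 677 are ∛677, ω∛677, ω^2∛677 where ω = e^(2πi/3) is a primitive cube root of unity, so K = Q(∛677, ω). Now [Q(∛677):Q] = 3 (since 677 is not a perfect cube, x^3 - 677 is irreducible) and [Q(ω):Q] = 2. Both 2 and 3 divide [K:Q], and [K:Q] ≤ 3·2 = 6, so [K:Q] = 6. (Equivalently: Q(∛677) ⊂ R but ω ∉ R, so [K : Q(∛677)] = 2.)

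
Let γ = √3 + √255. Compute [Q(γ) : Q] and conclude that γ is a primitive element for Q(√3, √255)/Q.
[Q(γ) : Q] = 4 (equivalently, Q(γ) = Q(√3, √255))

Obviously Q(γ) ⊆ Q(√3, √255), and [Q(√3, √255):Q] = 4 (since 3, 255 are distinct squarefree integers > 1 with 765 not a perfect square). To show equality we compute the minimal polynomial of γ. From γ = √3 + √255: γ^2 = 3 + 2√(765) + 255 = 258 + 2√(765), so γ^2 - 258 = 2√(765); squaring, (γ^2 - 258)^2 = 4·765, i.e. γ^4 - 516γ^2 + 66564 - 3060 = 0, i.e. γ^4 - 516γ^2 + 63504 = 0. So γ is a root of x^4 - 516x^2 + 63504. This polynomial is irreducible over Q: it has no rational root (each ±√3 ± √255 is irrational), and any factorization into two quadratics over Q would force √(765) ∈ Q (pairing opposite roots) or √3, √255 ∈ Q (other pairings), all impossible. Hence [Q(γ):Q] = 4 = [Q(√3, √255):Q], so Q(γ) = Q(√3, √255).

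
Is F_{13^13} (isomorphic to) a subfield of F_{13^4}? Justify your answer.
No: F_{13^13} is not a subfield of F_{13^4}

F_{p^m} embeds in F_{p^n} iff m | n. Here 13 ∤ 4 (since 4 = 0·13 + 4 with remainder 4 ≠ 0), so F_{13^13} is not a subfield of F_{13^4}. Equivalently: if it were, the tower law would give 13 = [F_{13^13}:F_13] dividing [F_{13^4}:F_13] = 4, contradiction.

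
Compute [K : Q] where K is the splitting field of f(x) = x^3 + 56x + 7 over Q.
[K : Q] = 6

By the rational root test, any rational root of the monic integer polynomial f(x) = x^3 + 56x + 7 must be an integer dividing the constant term 7, i.e. one of ±{1, 7}. Evaluating: f(1) = 64, f(-1) = -50, f(7) = 742, f(-7) = -728; none is 0, so f has no rational root and is therefore irreducible over Q (a cubic with no linear factor over a field is irreducible). For an irreducible cubic, the Galois group is A_3 or S_3 according as the discriminant disc(f) = -4a^3 - 27b^2 = -4·(56)^3 - 27·(7)^2 = -703787 is or is not a square in Q. Here disc(f) = -703787 is not a perfect square in Q, so the Galois group of f over Q is not contained in A_3 and must be all of S_3. The splitting field has degree |S_3| = 6 over Q, so [K : Q] = 6.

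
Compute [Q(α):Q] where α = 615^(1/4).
[Q(α):Q] = 4

α is a root of x^4 - 615. By Eisenstein's criterion at the prime p = 3 (which divides the constant term 615 but p^2 = 9 does not, since 615 is squarefree), x^4 - 615 is irreducible over Q. Hence [Q(α):Q] = 4.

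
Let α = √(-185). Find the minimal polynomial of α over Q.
m_α(x) = x^2 + 185

α satisfies α^2 + 185 = 0, so x^2 + 185 annihilates α. Since d = -185 is squarefree and ≠ 1, it is not a perfect square in Q, so x^2 + 185 has no rational root and is therefore irreducible over Q (a degree-2 polynomial over a field is irreducible iff it has no root). Hence m_α(x) = x^2 + 185.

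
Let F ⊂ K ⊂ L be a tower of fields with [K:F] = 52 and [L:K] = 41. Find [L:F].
[L:F] = 2132

The tower law says that for any tower of field extensions F ⊂ K ⊂ L with finite degrees, [L:F] = [L:K] · [K:F]. Here this gives [L:F] = 41 · 52 = 2132.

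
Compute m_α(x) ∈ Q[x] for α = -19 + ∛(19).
m_α(x) = x^3 + 57x^2 + 1083x + 6840

Set β = α + 19 = ∛(19), so β^3 = 19. Then (α + 19)^3 - 19 = 0, i.e. α is a root of g(x) = (x + 19)^3 - 19 = x^3 + 57x^2 + 1083x + 6840. Since g(x) = h(x + 19) where h(x) = x^3 - 19, and h is irreducible over Q (because 19 is not a perfect cube, so h has no rational root, and a monic cubic with no rational root is irreducible), g is also irreducible (irreducibility is preserved under the substitution x → x + 19). Hence m_α(x) = x^3 + 57x^2 + 1083x + 6840.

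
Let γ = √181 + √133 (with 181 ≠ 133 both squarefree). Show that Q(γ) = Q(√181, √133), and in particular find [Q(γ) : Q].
[Q(γ) : Q] = 4 (equivalently, Q(γ) = Q(√181, √133))

Obviously Q(γ) ⊆ Q(√181, √133), and [Q(√181, √133):Q] = 4 (since 181, 133 are distinct squarefree integers > 1 with 24073 not a perfect square). To show equality we compute the minimal polynomial of γ. From γ = √181 + √133: γ^2 = 181 + 2√(24073) + 133 = 314 + 2√(24073), so γ^2 - 314 = 2√(24073); squaring, (γ^2 - 314)^2 = 4·24073, i.e. γ^4 - 628γ^2 + 98596 - 96292 = 0, i.e. γ^4 - 628γ^2 + 2304 = 0. So γ is a root of x^4 - 628x^2 + 2304. This polynomial is irreducible over Q: it has no rational root (each ±√181 ± √133 is irrational), and any factorization into two quadratics over Q would force √(24073) ∈ Q (pairing opposite roots) or √181, √133 ∈ Q (other pairings), all impossible. Hence [Q(γ):Q] = 4 = [Q(√181, √133):Q], so Q(γ) = Q(√181, √133).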